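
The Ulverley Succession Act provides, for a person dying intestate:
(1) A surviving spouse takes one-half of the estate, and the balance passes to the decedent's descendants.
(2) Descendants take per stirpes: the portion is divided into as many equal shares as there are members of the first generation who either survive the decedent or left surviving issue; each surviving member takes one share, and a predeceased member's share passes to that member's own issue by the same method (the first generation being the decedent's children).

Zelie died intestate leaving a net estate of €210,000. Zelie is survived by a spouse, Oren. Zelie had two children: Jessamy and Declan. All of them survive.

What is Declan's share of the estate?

Oren takes one-half of €210,000 = €105,000. The remaining €105,000 passes to the descendants.
The descendants' portion (€105,000) is divided into 2 shares of €52,500: Jessamy and Declan each take €52,500.

Declan receives €52,500.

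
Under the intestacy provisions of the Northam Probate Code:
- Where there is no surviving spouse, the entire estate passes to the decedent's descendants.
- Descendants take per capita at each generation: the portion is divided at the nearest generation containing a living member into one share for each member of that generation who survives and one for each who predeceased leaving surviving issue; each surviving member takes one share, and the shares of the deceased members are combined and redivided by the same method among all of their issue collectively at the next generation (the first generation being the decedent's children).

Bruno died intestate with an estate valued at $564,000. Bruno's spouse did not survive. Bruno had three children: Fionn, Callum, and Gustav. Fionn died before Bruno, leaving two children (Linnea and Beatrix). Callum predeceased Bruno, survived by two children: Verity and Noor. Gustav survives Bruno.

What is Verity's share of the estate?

Verity receives $94,000.

The entire $564,000 passes to the descendants.
That amount ($564,000) is divided at the children's generation into 3 shares of $188,000. Gustav takes $188,000. The 2 shares of the deceased (Fionn and Callum) are combined into a pool of $376,000.
That pool ($376,000) is divided at the grandchildren's generation equally among Linnea, Beatrix, Verity, and Noor: $94,000 each.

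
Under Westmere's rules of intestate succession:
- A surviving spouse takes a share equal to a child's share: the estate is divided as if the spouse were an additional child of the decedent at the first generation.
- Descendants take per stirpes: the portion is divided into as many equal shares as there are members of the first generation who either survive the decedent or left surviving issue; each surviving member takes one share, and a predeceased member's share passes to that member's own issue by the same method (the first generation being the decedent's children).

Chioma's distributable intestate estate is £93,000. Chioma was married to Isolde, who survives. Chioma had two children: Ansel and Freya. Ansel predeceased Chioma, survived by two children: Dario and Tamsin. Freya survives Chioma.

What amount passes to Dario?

Dario receives £15,500.

The spouse counts as an additional share at the children's level, so there are 3 primary shares of £31,000. Isolde takes one such share (£31,000).
The children's combined portion (£62,000) is divided into 2 shares of £31,000: Freya takes £31,000; Ansel's £31,000 share passes to Ansel's issue.
Ansel's share (£31,000) is divided into 2 shares of £15,500: Dario and Tamsin each take £15,500.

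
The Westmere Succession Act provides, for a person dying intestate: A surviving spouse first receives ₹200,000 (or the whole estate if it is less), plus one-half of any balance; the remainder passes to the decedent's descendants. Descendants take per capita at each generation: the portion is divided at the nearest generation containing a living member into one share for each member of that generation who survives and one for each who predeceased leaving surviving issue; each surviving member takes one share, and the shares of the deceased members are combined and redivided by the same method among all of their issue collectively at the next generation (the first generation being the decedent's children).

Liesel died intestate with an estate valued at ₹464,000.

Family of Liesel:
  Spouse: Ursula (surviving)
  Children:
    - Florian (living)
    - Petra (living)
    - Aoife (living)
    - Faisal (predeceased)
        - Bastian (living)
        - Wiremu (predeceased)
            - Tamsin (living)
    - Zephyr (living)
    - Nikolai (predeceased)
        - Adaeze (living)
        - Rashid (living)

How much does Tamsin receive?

Tamsin receives ₹11,000.

Ursula first takes ₹200,000, leaving a balance of ₹264,000. Ursula then takes one-half of the balance (₹132,000), for a total of ₹332,000. The remaining ₹132,000 passes to the descendants.
The descendants' portion (₹132,000) is divided at the children's generation into 6 shares of ₹22,000. Florian, Petra, Aoife, and Zephyr each take ₹22,000. The 2 shares of the deceased (Faisal and Nikolai) are combined into a pool of ₹44,000.
That pool (₹44,000) is divided at the grandchildren's generation into 4 shares of ₹11,000. Bastian, Adaeze, and Rashid each take ₹11,000. The remaining share for the deceased Wiremu (₹11,000) is carried to the next generation.
That pool (₹11,000) passes entirely to Tamsin, the sole taker at the great-grandchildren's generation.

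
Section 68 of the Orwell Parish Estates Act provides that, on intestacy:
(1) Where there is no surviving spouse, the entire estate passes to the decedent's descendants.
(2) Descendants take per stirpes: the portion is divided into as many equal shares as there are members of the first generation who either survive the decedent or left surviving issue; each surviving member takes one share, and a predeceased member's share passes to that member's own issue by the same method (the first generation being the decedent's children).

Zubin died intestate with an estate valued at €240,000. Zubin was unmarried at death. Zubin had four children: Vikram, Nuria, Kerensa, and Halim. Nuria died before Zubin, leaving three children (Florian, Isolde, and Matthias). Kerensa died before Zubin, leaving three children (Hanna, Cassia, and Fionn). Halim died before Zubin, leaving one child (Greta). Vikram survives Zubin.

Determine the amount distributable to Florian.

Florian receives €20,000.

The entire €240,000 passes to the descendants.
That amount (€240,000) is divided into 4 shares of €60,000: Vikram takes €60,000; Nuria's €60,000 share passes to Nuria's issue; Kerensa's €60,000 share passes to Kerensa's issue; Halim's €60,000 share passes to Halim's issue.
Nuria's share (€60,000) is divided into 3 shares of €20,000: Florian, Isolde, and Matthias each take €20,000.
Kerensa's share (€60,000) is divided into 3 shares of €20,000: Hanna, Cassia, and Fionn each take €20,000.
Halim's share (€60,000) passes entirely to Greta.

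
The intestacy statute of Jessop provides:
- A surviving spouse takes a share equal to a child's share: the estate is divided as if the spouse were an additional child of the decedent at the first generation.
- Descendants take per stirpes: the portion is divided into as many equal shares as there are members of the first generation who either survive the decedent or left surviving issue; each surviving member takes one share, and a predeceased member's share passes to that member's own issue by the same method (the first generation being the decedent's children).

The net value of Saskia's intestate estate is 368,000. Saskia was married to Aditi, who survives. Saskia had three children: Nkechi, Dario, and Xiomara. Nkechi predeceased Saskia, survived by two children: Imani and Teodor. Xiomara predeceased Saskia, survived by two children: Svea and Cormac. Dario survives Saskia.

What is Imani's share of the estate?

The spouse counts as an additional share at the children's level, so there are 4 primary shares of 92,000. Aditi takes one such share (92,000).
The children's combined portion (276,000) is divided into 3 shares of 92,000: Dario takes 92,000; Nkechi's 92,000 share passes to Nkechi's issue; Xiomara's 92,000 share passes to Xiomara's issue.
Nkechi's share (92,000) is divided into 2 shares of 46,000: Imani and Teodor each take 46,000.
Xiomara's share (92,000) is divided into 2 shares of 46,000: Svea and Cormac each take 46,000.

Imani receives 46,000.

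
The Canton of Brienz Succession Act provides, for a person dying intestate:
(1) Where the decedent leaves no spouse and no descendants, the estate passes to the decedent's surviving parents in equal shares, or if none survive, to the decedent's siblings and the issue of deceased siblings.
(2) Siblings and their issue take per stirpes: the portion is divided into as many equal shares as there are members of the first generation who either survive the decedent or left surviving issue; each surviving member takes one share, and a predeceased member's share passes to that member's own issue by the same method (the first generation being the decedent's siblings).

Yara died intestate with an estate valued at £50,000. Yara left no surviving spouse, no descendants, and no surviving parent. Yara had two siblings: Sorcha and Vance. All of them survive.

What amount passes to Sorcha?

Sorcha receives £25,000.

The entire £50,000 passes to the siblings and their issue.
That amount (£50,000) is divided into 2 shares of £25,000: Sorcha and Vance each take £25,000.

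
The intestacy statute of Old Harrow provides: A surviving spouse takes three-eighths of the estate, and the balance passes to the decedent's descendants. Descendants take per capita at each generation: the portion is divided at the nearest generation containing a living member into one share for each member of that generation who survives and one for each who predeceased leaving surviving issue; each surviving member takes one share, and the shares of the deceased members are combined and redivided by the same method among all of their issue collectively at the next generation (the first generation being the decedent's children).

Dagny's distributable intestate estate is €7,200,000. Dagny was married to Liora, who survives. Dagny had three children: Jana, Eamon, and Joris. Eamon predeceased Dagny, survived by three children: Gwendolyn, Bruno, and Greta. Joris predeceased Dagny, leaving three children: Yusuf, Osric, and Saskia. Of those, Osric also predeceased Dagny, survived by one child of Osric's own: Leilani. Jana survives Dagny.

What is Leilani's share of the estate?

Leilani receives €500,000.

Liora takes three-eighths of €7,200,000 = €2,700,000. The remaining €4,500,000 passes to the descendants.
The descendants' portion (€4,500,000) is divided at the children's generation into 3 shares of €1,500,000. Jana takes €1,500,000. The 2 shares of the deceased (Eamon and Joris) are combined into a pool of €3,000,000.
That pool (€3,000,000) is divided at the grandchildren's generation into 6 shares of €500,000. Gwendolyn, Bruno, Greta, Yusuf, and Saskia each take €500,000. The remaining share for the deceased Osric (€500,000) is carried to the next generation.
That pool (€500,000) passes entirely to Leilani, the sole taker at the great-grandchildren's generation.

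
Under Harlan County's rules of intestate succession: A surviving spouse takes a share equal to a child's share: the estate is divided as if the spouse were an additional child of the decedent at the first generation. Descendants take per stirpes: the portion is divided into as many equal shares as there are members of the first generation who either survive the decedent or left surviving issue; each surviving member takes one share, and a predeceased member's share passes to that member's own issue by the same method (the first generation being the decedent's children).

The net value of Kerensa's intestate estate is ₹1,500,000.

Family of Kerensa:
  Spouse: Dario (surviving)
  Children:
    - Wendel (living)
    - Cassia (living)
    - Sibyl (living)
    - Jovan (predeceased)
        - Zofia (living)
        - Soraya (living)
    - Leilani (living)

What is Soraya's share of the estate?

The spouse counts as an additional share at the children's level, so there are 6 primary shares of ₹250,000. Dario takes one such share (₹250,000).
The children's combined portion (₹1,250,000) is divided into 5 shares of ₹250,000: Wendel, Cassia, Sibyl, and Leilani each take ₹250,000; Jovan's ₹250,000 share passes to Jovan's issue.
Jovan's share (₹250,000) is divided into 2 shares of ₹125,000: Zofia and Soraya each take ₹125,000.

Soraya receives ₹125,000.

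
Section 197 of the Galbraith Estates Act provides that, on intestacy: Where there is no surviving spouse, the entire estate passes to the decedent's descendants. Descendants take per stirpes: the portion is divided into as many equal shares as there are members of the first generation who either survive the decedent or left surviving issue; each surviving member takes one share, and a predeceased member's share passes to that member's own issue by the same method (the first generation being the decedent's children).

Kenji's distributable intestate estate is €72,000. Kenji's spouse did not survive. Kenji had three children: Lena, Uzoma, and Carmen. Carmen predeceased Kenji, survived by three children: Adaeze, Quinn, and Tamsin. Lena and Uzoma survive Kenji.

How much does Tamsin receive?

Tamsin receives €8,000.

The entire €72,000 passes to the descendants.
That amount (€72,000) is divided into 3 shares of €24,000: Lena and Uzoma each take €24,000; Carmen's €24,000 share passes to Carmen's issue.
Carmen's share (€24,000) is divided into 3 shares of €8,000: Adaeze, Quinn, and Tamsin each take €8,000.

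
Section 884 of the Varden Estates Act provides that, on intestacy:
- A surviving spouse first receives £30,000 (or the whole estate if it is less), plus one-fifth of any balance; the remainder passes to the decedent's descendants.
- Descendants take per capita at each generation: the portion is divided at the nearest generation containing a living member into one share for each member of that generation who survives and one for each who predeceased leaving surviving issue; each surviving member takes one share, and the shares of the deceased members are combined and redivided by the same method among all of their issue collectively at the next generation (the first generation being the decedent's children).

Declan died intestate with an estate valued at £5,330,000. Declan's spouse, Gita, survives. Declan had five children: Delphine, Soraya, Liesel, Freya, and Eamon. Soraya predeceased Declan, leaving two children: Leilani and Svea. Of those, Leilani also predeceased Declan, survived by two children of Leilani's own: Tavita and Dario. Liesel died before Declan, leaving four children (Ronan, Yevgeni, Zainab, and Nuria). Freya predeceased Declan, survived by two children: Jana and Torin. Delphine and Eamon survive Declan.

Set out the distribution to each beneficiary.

Gita first takes £30,000, leaving a balance of £5,300,000. Gita then takes one-fifth of the balance (£1,060,000), for a total of £1,090,000. The remaining £4,240,000 passes to the descendants.
The descendants' portion (£4,240,000) is divided at the children's generation into 5 shares of £848,000. Delphine and Eamon each take £848,000. The 3 shares of the deceased (Soraya, Liesel, and Freya) are combined into a pool of £2,544,000.
That pool (£2,544,000) is divided at the grandchildren's generation into 8 shares of £318,000. Svea, Ronan, Yevgeni, Zainab, Nuria, Jana, and Torin each take £318,000. The remaining share for the deceased Leilani (£318,000) is carried to the next generation.
That pool (£318,000) is divided at the great-grandchildren's generation equally among Tavita and Dario: £159,000 each.

Gita: £1,090,000; Delphine: £848,000; Tavita: £159,000; Dario: £159,000; Svea: £318,000; Ronan: £318,000; Yevgeni: £318,000; Zainab: £318,000; Nuria: £318,000; Jana: £318,000; Torin: £318,000; Eamon: £848,000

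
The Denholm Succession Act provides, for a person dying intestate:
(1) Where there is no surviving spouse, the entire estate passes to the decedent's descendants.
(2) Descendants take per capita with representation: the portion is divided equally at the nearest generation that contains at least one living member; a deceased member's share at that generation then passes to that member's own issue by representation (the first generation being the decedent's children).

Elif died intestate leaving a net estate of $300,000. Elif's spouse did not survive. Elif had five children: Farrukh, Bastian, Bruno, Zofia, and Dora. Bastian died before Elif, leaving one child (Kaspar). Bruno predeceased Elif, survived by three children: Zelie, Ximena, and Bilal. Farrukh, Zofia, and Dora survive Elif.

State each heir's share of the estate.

The entire $300,000 passes to the descendants.
That amount ($300,000) is divided into 5 shares of $60,000: Farrukh, Zofia, and Dora each take $60,000; Bastian's $60,000 share passes to Bastian's issue; Bruno's $60,000 share passes to Bruno's issue.
Bastian's share ($60,000) passes entirely to Kaspar.
Bruno's share ($60,000) is divided into 3 shares of $20,000: Zelie, Ximena, and Bilal each take $20,000.

Farrukh: $60,000; Kaspar: $60,000; Zelie: $20,000; Ximena: $20,000; Bilal: $20,000; Zofia: $60,000; Dora: $60,000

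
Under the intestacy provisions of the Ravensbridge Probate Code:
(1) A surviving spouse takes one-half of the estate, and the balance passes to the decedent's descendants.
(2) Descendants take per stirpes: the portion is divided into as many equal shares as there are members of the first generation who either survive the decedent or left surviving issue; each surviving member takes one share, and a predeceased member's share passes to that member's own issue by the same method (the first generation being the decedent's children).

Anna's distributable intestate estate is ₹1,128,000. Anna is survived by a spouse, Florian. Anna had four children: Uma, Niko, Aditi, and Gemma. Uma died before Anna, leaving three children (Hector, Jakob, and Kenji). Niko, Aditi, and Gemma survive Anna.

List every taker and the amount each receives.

Florian: ₹564,000; Hector: ₹47,000; Jakob: ₹47,000; Kenji: ₹47,000; Niko: ₹141,000; Aditi: ₹141,000; Gemma: ₹141,000

Florian takes one-half of ₹1,128,000 = ₹564,000. The remaining ₹564,000 passes to the descendants.
The descendants' portion (₹564,000) is divided into 4 shares of ₹141,000: Niko, Aditi, and Gemma each take ₹141,000; Uma's ₹141,000 share passes to Uma's issue.
Uma's share (₹141,000) is divided into 3 shares of ₹47,000: Hector, Jakob, and Kenji each take ₹47,000.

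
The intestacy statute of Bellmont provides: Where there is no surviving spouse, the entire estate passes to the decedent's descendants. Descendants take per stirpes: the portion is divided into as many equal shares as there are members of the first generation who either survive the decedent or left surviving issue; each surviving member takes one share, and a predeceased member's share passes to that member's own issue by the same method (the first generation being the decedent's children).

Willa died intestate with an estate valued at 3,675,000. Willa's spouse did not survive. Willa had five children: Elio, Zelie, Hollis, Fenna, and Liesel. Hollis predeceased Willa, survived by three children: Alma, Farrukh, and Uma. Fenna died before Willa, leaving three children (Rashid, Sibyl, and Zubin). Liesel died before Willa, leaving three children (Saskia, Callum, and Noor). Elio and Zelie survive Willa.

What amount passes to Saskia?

Saskia receives 245,000.

The entire 3,675,000 passes to the descendants.
That amount (3,675,000) is divided into 5 shares of 735,000: Elio and Zelie each take 735,000; Hollis's 735,000 share passes to Hollis's issue; Fenna's 735,000 share passes to Fenna's issue; Liesel's 735,000 share passes to Liesel's issue.
Hollis's share (735,000) is divided into 3 shares of 245,000: Alma, Farrukh, and Uma each take 245,000.
Fenna's share (735,000) is divided into 3 shares of 245,000: Rashid, Sibyl, and Zubin each take 245,000.
Liesel's share (735,000) is divided into 3 shares of 245,000: Saskia, Callum, and Noor each take 245,000.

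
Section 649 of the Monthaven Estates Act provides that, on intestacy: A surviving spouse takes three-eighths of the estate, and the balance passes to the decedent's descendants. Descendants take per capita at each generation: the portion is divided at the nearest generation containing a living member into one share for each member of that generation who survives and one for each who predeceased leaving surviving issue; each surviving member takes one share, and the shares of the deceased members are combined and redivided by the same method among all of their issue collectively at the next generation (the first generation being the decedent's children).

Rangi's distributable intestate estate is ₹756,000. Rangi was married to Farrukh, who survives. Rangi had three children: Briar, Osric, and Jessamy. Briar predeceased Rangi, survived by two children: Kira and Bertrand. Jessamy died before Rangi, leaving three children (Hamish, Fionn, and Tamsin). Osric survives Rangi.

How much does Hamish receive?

Hamish receives ₹63,000.

Farrukh takes three-eighths of ₹756,000 = ₹283,500. The remaining ₹472,500 passes to the descendants.
The descendants' portion (₹472,500) is divided at the children's generation into 3 shares of ₹157,500. Osric takes ₹157,500. The 2 shares of the deceased (Briar and Jessamy) are combined into a pool of ₹315,000.
That pool (₹315,000) is divided at the grandchildren's generation equally among Kira, Bertrand, Hamish, Fionn, and Tamsin: ₹63,000 each.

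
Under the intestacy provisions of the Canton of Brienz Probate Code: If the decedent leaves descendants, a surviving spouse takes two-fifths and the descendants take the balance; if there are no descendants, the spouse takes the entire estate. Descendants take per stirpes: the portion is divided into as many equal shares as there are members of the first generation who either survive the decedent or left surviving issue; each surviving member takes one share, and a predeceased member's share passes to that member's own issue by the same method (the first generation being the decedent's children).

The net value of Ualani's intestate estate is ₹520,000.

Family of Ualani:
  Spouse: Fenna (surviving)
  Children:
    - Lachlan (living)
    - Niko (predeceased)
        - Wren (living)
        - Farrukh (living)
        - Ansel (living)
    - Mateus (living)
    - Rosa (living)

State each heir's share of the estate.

Fenna: ₹208,000; Lachlan: ₹78,000; Wren: ₹26,000; Farrukh: ₹26,000; Ansel: ₹26,000; Mateus: ₹78,000; Rosa: ₹78,000

Fenna takes two-fifths of ₹520,000 = ₹208,000. The remaining ₹312,000 passes to the descendants.
The descendants' portion (₹312,000) is divided into 4 shares of ₹78,000: Lachlan, Mateus, and Rosa each take ₹78,000; Niko's ₹78,000 share passes to Niko's issue.
Niko's share (₹78,000) is divided into 3 shares of ₹26,000: Wren, Farrukh, and Ansel each take ₹26,000.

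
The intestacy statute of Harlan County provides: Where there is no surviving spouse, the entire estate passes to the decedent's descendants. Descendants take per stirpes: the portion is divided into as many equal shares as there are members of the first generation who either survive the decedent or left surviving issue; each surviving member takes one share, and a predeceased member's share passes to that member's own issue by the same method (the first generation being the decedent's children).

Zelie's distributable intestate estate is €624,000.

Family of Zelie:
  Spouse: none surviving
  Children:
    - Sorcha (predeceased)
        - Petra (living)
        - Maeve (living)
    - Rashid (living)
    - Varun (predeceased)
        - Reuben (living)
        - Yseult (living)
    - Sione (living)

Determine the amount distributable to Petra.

The entire €624,000 passes to the descendants.
That amount (€624,000) is divided into 4 shares of €156,000: Rashid and Sione each take €156,000; Sorcha's €156,000 share passes to Sorcha's issue; Varun's €156,000 share passes to Varun's issue.
Sorcha's share (€156,000) is divided into 2 shares of €78,000: Petra and Maeve each take €78,000.
Varun's share (€156,000) is divided into 2 shares of €78,000: Reuben and Yseult each take €78,000.

Petra receives €78,000.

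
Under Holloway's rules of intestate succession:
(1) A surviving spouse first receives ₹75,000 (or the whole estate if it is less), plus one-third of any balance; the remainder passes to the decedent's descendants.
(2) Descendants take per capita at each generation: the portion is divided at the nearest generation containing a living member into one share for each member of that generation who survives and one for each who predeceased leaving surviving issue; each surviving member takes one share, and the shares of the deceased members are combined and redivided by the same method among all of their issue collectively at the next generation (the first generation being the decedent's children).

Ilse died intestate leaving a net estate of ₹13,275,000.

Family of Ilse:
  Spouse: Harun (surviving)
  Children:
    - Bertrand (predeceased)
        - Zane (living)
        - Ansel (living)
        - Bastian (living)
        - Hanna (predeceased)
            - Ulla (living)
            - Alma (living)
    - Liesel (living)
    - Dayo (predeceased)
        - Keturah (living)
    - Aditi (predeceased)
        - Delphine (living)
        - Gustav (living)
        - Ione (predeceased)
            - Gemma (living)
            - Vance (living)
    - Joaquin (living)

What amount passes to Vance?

Vance receives ₹330,000.

Harun first takes ₹75,000, leaving a balance of ₹13,200,000. Harun then takes one-third of the balance (₹4,400,000), for a total of ₹4,475,000. The remaining ₹8,800,000 passes to the descendants.
The descendants' portion (₹8,800,000) is divided at the children's generation into 5 shares of ₹1,760,000. Liesel and Joaquin each take ₹1,760,000. The 3 shares of the deceased (Bertrand, Dayo, and Aditi) are combined into a pool of ₹5,280,000.
That pool (₹5,280,000) is divided at the grandchildren's generation into 8 shares of ₹660,000. Zane, Ansel, Bastian, Keturah, Delphine, and Gustav each take ₹660,000. The 2 shares of the deceased (Hanna and Ione) are combined into a pool of ₹1,320,000.
That pool (₹1,320,000) is divided at the great-grandchildren's generation equally among Ulla, Alma, Gemma, and Vance: ₹330,000 each.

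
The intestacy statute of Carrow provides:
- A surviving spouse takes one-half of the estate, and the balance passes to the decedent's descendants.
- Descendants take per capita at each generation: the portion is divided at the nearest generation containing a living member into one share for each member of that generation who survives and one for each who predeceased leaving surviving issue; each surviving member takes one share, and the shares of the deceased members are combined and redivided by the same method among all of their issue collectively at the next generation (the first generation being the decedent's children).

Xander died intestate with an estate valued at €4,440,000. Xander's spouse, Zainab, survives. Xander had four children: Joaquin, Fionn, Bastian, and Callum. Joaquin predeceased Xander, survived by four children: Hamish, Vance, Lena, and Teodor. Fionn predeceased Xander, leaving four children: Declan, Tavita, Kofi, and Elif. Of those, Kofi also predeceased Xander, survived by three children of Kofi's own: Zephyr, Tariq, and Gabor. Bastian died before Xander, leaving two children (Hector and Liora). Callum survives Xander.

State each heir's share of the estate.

Zainab takes one-half of €4,440,000 = €2,220,000. The remaining €2,220,000 passes to the descendants.
The descendants' portion (€2,220,000) is divided at the children's generation into 4 shares of €555,000. Callum takes €555,000. The 3 shares of the deceased (Joaquin, Fionn, and Bastian) are combined into a pool of €1,665,000.
That pool (€1,665,000) is divided at the grandchildren's generation into 10 shares of €166,500. Hamish, Vance, Lena, Teodor, Declan, Tavita, Elif, Hector, and Liora each take €166,500. The remaining share for the deceased Kofi (€166,500) is carried to the next generation.
That pool (€166,500) is divided at the great-grandchildren's generation equally among Zephyr, Tariq, and Gabor: €55,500 each.

Zainab: €2,220,000; Hamish: €166,500; Vance: €166,500; Lena: €166,500; Teodor: €166,500; Declan: €166,500; Tavita: €166,500; Zephyr: €55,500; Tariq: €55,500; Gabor: €55,500; Elif: €166,500; Hector: €166,500; Liora: €166,500; Callum: €555,000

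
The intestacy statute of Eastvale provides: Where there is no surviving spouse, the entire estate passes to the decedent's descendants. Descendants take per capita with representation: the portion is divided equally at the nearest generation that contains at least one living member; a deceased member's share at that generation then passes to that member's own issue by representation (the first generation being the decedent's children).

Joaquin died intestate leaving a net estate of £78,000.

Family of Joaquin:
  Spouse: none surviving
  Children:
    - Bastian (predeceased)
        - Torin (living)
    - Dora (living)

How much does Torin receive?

The entire £78,000 passes to the descendants.
That amount (£78,000) is divided into 2 shares of £39,000: Dora takes £39,000; Bastian's £39,000 share passes to Bastian's issue.
Bastian's share (£39,000) passes entirely to Torin.

Torin receives £39,000.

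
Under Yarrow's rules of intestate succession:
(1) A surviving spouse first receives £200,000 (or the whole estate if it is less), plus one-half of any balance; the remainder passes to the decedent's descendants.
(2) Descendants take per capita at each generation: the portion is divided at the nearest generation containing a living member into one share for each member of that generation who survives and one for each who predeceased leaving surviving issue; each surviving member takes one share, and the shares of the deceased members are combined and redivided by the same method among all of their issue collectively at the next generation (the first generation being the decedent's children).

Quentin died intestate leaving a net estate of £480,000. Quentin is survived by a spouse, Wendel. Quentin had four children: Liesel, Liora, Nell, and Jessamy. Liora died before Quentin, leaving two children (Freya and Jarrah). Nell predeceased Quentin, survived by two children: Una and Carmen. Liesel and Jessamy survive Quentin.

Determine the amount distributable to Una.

Wendel first takes £200,000, leaving a balance of £280,000. Wendel then takes one-half of the balance (£140,000), for a total of £340,000. The remaining £140,000 passes to the descendants.
The descendants' portion (£140,000) is divided at the children's generation into 4 shares of £35,000. Liesel and Jessamy each take £35,000. The 2 shares of the deceased (Liora and Nell) are combined into a pool of £70,000.
That pool (£70,000) is divided at the grandchildren's generation equally among Freya, Jarrah, Una, and Carmen: £17,500 each.

Una receives £17,500.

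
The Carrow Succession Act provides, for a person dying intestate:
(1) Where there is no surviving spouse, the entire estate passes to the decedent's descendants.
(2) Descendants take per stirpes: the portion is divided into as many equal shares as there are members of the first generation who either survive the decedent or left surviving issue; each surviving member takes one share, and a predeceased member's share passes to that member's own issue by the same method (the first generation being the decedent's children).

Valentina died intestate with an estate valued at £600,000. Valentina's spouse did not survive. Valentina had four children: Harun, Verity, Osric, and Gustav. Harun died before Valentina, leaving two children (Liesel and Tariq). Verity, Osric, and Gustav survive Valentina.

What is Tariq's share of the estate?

Tariq receives £75,000.

The entire £600,000 passes to the descendants.
That amount (£600,000) is divided into 4 shares of £150,000: Verity, Osric, and Gustav each take £150,000; Harun's £150,000 share passes to Harun's issue.
Harun's share (£150,000) is divided into 2 shares of £75,000: Liesel and Tariq each take £75,000.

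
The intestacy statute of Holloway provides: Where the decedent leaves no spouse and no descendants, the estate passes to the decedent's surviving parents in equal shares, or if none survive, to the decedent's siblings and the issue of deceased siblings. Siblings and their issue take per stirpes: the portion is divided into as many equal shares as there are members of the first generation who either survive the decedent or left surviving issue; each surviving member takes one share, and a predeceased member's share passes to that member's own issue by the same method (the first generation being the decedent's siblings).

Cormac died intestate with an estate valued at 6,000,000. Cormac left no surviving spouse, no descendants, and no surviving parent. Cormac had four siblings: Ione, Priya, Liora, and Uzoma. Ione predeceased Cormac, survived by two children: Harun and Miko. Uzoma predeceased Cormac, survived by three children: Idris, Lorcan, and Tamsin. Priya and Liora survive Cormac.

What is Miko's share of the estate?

The entire 6,000,000 passes to the siblings and their issue.
That amount (6,000,000) is divided into 4 shares of 1,500,000: Priya and Liora each take 1,500,000; Ione's 1,500,000 share passes to Ione's issue; Uzoma's 1,500,000 share passes to Uzoma's issue.
Ione's share (1,500,000) is divided into 2 shares of 750,000: Harun and Miko each take 750,000.
Uzoma's share (1,500,000) is divided into 3 shares of 500,000: Idris, Lorcan, and Tamsin each take 500,000.

Miko receives 750,000.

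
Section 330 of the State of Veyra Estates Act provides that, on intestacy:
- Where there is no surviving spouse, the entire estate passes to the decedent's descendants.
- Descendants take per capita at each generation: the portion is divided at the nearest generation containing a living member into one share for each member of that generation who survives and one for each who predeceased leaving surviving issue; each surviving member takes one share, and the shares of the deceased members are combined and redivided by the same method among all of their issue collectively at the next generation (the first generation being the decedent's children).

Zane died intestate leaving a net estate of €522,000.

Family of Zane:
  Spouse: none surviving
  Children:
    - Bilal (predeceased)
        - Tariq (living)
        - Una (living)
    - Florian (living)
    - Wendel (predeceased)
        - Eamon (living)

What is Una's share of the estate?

The entire €522,000 passes to the descendants.
That amount (€522,000) is divided at the children's generation into 3 shares of €174,000. Florian takes €174,000. The 2 shares of the deceased (Bilal and Wendel) are combined into a pool of €348,000.
That pool (€348,000) is divided at the grandchildren's generation equally among Tariq, Una, and Eamon: €116,000 each.

Una receives €116,000.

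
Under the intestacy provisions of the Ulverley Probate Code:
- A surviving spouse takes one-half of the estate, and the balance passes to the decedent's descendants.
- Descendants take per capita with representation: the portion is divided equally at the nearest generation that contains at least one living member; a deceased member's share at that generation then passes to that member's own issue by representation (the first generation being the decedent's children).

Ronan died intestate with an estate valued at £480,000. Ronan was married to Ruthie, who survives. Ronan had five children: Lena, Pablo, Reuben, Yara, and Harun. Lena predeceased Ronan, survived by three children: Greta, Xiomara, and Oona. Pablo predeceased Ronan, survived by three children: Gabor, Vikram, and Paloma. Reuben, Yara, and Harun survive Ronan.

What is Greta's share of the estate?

Ruthie takes one-half of £480,000 = £240,000. The remaining £240,000 passes to the descendants.
The descendants' portion (£240,000) is divided into 5 shares of £48,000: Reuben, Yara, and Harun each take £48,000; Lena's £48,000 share passes to Lena's issue; Pablo's £48,000 share passes to Pablo's issue.
Lena's share (£48,000) is divided into 3 shares of £16,000: Greta, Xiomara, and Oona each take £16,000.
Pablo's share (£48,000) is divided into 3 shares of £16,000: Gabor, Vikram, and Paloma each take £16,000.

Greta receives £16,000.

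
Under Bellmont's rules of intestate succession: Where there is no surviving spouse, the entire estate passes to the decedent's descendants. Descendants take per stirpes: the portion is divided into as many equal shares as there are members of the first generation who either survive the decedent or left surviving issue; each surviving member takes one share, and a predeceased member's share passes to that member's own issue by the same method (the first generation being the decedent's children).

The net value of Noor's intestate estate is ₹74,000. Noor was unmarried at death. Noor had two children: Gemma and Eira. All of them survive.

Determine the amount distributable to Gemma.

Gemma receives ₹37,000.

The entire ₹74,000 passes to the descendants.
That amount (₹74,000) is divided into 2 shares of ₹37,000: Gemma and Eira each take ₹37,000.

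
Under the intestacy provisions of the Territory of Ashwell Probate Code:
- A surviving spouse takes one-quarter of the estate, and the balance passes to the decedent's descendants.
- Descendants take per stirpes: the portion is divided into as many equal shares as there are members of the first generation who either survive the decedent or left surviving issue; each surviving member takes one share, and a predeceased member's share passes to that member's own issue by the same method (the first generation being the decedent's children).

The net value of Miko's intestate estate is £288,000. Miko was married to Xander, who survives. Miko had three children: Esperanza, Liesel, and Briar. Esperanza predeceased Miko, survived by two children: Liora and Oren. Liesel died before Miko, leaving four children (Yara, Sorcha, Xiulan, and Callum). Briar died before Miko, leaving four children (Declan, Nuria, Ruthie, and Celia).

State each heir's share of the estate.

Xander: £72,000; Liora: £36,000; Oren: £36,000; Yara: £18,000; Sorcha: £18,000; Xiulan: £18,000; Callum: £18,000; Declan: £18,000; Nuria: £18,000; Ruthie: £18,000; Celia: £18,000

Xander takes one-quarter of £288,000 = £72,000. The remaining £216,000 passes to the descendants.
The descendants' portion (£216,000) is divided into 3 shares of £72,000: Esperanza's £72,000 share passes to Esperanza's issue; Liesel's £72,000 share passes to Liesel's issue; Briar's £72,000 share passes to Briar's issue.
Esperanza's share (£72,000) is divided into 2 shares of £36,000: Liora and Oren each take £36,000.
Liesel's share (£72,000) is divided into 4 shares of £18,000: Yara, Sorcha, Xiulan, and Callum each take £18,000.
Briar's share (£72,000) is divided into 4 shares of £18,000: Declan, Nuria, Ruthie, and Celia each take £18,000.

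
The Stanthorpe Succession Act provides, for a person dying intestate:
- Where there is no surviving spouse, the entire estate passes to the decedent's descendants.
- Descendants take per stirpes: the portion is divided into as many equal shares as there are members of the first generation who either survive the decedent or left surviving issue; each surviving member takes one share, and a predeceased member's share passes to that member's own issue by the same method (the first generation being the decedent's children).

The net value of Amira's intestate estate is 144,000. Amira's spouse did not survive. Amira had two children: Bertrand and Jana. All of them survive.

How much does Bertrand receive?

Bertrand receives 72,000.

The entire 144,000 passes to the descendants.
That amount (144,000) is divided into 2 shares of 72,000: Bertrand and Jana each take 72,000.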